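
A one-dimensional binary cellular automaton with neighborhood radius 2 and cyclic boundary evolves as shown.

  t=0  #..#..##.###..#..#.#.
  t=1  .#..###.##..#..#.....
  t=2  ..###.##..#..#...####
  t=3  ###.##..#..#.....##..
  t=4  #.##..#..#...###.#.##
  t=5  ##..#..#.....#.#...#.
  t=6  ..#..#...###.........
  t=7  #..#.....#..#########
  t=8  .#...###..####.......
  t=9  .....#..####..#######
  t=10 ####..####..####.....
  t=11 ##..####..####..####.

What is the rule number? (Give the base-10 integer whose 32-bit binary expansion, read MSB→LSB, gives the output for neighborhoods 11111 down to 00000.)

  [31] ##### => .  t=7,i=14
  [30] ####. => .  t=2,i=19
  [29] ###.# => #  t=1,i=6
  [28] ###.. => .  t=0,i=11
  [27] ##.## => #  t=0,i=8
  [26] ##.#. => .  t=4,i=16
  [25] ##..# => #  t=0,i=12
  [24] ##... => #  t=6,i=12
  [23] #.### => #  t=0,i=9
  [22] #.##. => .  t=1,i=8
  [21] #.#.# => .  t=0,i=19
  [20] #.#.. => .  t=0,i=0
  [19] #..## => #  t=0,i=5
  [18] #..#. => .  t=0,i=2
  [17] #...# => .  t=2,i=15
  [16] #.... => #  t=1,i=17
  [15] .#### => #  t=2,i=18
  [14] .###. => .  t=0,i=10
  [13] .##.# => .  t=0,i=7
  [12] .##.. => .  t=1,i=9
  [11] .#.## => .  t=4,i=18
  [10] .#.#. => .  t=0,i=18
  [9] .#..# => #  t=0,i=1
  [8] .#... => .  t=1,i=16
  [7] ..### => #  t=1,i=4
  [6] ..##. => #  t=0,i=6
  [5] ..#.# => .  t=0,i=17
  [4] ..#.. => .  t=0,i=3
  [3] ...## => .  t=2,i=16
  [2] ...#. => .  t=1,i=0
  [1] ....# => #  t=1,i=20
  [0] ..... => #  t=1,i=18
  bits 00101011100010011000001011000011 = 730432195

730432195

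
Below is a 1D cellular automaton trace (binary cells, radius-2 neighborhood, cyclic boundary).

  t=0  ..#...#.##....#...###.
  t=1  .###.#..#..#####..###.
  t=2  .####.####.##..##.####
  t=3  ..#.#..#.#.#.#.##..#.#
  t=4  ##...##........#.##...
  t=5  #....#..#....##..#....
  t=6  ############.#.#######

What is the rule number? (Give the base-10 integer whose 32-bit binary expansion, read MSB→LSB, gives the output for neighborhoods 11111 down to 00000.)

910549974

  #####|.  b31=0 t=1,i=13
  ####.|.  b30=0 t=1,i=14
  ###.#|#  b29=1 t=1,i=3
  ###..|#  b28=1 t=0,i=20
  ##.##|.  b27=0 t=2,i=0
  ##.#.|#  b26=1 t=1,i=4
  ##..#|#  b25=1 t=1,i=16
  ##...|.  b24=0 t=0,i=10
  #.###|.  b23=0 t=2,i=1
  #.##.|#  b22=1 t=0,i=8
  #.#.#|.  b21=0 t=3,i=9
  #.#..|.  b20=0 t=1,i=5
  #..##|.  b19=0 t=1,i=0
  #..#.|#  b18=1 t=1,i=7
  #...#|.  b17=0 t=0,i=0
  #....|#  b16=1 t=0,i=11
  .####|#  b15=1 t=1,i=12
  .###.|#  b14=1 t=0,i=19
  .##.#|#  b13=1 t=2,i=16
  .##..|.  b12=0 t=0,i=9
  .#.##|.  b11=0 t=0,i=7
  .#.#.|.  b10=0 t=3,i=3
  .#..#|#  b9=1 t=1,i=6
  .#...|#  b8=1 t=0,i=3
  ..###|#  b7=1 t=0,i=18
  ..##.|#  b6=1 t=2,i=15
  ..#.#|.  b5=0 t=0,i=6
  ..#..|#  b4=1 t=0,i=2
  ...##|.  b3=0 t=0,i=17
  ...#.|#  b2=1 t=0,i=1
  ....#|#  b1=1 t=0,i=12
  .....|.  b0=0 t=4,i=9
  bits 00110110010001011110001111010110 = 910549974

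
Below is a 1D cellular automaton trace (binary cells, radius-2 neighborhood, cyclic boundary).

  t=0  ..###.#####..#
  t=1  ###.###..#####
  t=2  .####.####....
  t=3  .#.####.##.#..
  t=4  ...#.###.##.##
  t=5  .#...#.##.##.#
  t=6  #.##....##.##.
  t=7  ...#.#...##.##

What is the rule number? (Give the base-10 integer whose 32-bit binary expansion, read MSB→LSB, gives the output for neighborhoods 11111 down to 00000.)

  ##### -> .   bit 31 = 0  t=0,i=8
  ####. -> #   bit 30 = 1  t=0,i=9
  ###.# -> #   bit 29 = 1  t=0,i=4
  ###.. -> #   bit 28 = 1  t=0,i=10
  ##.## -> #   bit 27 = 1  t=0,i=5
  ##.#. -> #   bit 26 = 1  t=3,i=10
  ##..# -> #   bit 25 = 1  t=0,i=11
  ##... -> .   bit 24 = 0  t=2,i=10
  #.### -> #   bit 23 = 1  t=0,i=6
  #.##. -> .   bit 22 = 0  t=3,i=8
  #.#.# -> .   bit 21 = 0  t=5,i=13
  #.#.. -> .   bit 20 = 0  t=3,i=11
  #..## -> #   bit 19 = 1  t=0,i=1
  #..#. -> #   bit 18 = 1  t=0,i=12
  #...# -> #   bit 17 = 1  t=3,i=13
  #.... -> #   bit 16 = 1  t=2,i=11
  .#### -> .   bit 15 = 0  t=0,i=7
  .###. -> .   bit 14 = 0  t=0,i=3
  .##.# -> #   bit 13 = 1  t=3,i=9
  .##.. -> #   bit 12 = 1  t=4,i=13
  .#.## -> .   bit 11 = 0  t=3,i=2
  .#.#. -> #   bit 10 = 1  t=5,i=0
  .#..# -> #   bit 9 = 1  t=0,i=0
  .#... -> #   bit 8 = 1  t=3,i=12
  ..### -> #   bit 7 = 1  t=0,i=2
  ..##. -> .   bit 6 = 0  t=6,i=8
  ..#.# -> .   bit 5 = 0  t=3,i=1
  ..#.. -> #   bit 4 = 1  t=0,i=13
  ...## -> .   bit 3 = 0  t=2,i=0
  ...#. -> .   bit 2 = 0  t=3,i=0
  ....# -> .   bit 1 = 0  t=2,i=13
  ..... -> .   bit 0 = 0  t=2,i=12
  bits 01111110100011110011011110010000 = 2123315088

2123315088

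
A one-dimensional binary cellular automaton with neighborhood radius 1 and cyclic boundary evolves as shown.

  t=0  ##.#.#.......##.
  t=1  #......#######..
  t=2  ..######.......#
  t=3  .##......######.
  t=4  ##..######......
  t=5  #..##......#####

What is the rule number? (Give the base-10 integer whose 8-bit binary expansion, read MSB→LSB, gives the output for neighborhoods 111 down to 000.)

11

  ###|.  b7=0 t=1,i=8
  ##.|.  b6=0 t=0,i=1
  #.#|.  b5=0 t=0,i=2
  #..|.  b4=0 t=0,i=6
  .##|#  b3=1 t=0,i=0
  .#.|.  b2=0 t=0,i=3
  ..#|#  b1=1 t=0,i=12
  ...|#  b0=1 t=0,i=7
  bits 00001011 = 11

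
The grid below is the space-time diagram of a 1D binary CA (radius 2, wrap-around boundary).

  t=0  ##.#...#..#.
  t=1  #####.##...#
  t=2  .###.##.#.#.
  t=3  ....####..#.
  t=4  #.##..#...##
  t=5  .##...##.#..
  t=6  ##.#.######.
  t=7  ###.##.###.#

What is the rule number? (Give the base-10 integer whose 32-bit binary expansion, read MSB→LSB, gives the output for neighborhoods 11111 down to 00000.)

3453036894

  [31] ##### => #  t=1,i=1
  [30] ####. => #  t=1,i=3
  [29] ###.# => .  t=1,i=4
  [28] ###.. => .  t=3,i=7
  [27] ##.## => #  t=1,i=5
  [26] ##.#. => #  t=0,i=2
  [25] ##..# => .  t=3,i=8
  [24] ##... => #  t=1,i=8
  [23] #.### => #  t=6,i=5
  [22] #.##. => #  t=0,i=0
  [21] #.#.# => .  t=2,i=8
  [20] #.#.. => #  t=0,i=3
  [19] #..## => .  t=2,i=0
  [18] #..#. => .  t=0,i=9
  [17] #...# => .  t=0,i=5
  [16] #.... => #  t=3,i=0
  [15] .#### => .  t=1,i=0
  [14] .###. => .  t=2,i=2
  [13] .##.# => #  t=0,i=1
  [12] .##.. => .  t=1,i=7
  [11] .#.## => #  t=0,i=11
  [10] .#.#. => .  t=2,i=9
  [9] .#..# => .  t=0,i=8
  [8] .#... => #  t=0,i=4
  [7] ..### => .  t=1,i=11
  [6] ..##. => #  t=5,i=1
  [5] ..#.# => .  t=0,i=10
  [4] ..#.. => #  t=0,i=7
  [3] ...## => #  t=1,i=10
  [2] ...#. => #  t=0,i=6
  [1] ....# => #  t=3,i=2
  [0] ..... => .  t=3,i=1
  bits 11001101110100010010100101011110 = 3453036894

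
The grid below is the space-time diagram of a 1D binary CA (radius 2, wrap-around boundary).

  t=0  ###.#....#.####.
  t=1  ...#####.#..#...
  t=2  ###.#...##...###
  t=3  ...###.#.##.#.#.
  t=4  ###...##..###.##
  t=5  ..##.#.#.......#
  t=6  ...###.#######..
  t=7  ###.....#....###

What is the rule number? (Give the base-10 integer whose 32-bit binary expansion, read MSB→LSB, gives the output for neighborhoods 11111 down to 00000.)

  [31] ##### => .  t=1,i=5
  [30] ####. => .  t=0,i=13
  [29] ###.# => .  t=0,i=2
  [28] ###.. => #  t=4,i=2
  [27] ##.## => .  t=0,i=15
  [26] ##.#. => #  t=0,i=3
  [25] ##..# => .  t=4,i=8
  [24] ##... => #  t=2,i=10
  [23] #.### => .  t=0,i=0
  [22] #.##. => .  t=3,i=9
  [21] #.#.# => #  t=3,i=7
  [20] #.#.. => #  t=0,i=4
  [19] #..## => .  t=4,i=9
  [18] #..#. => .  t=1,i=11
  [17] #...# => .  t=2,i=6
  [16] #.... => #  t=0,i=6
  [15] .#### => #  t=0,i=12
  [14] .###. => .  t=0,i=1
  [13] .##.# => #  t=3,i=10
  [12] .##.. => #  t=2,i=9
  [11] .#.## => .  t=0,i=10
  [10] .#.#. => .  t=3,i=13
  [9] .#..# => .  t=1,i=10
  [8] .#... => #  t=0,i=5
  [7] ..### => .  t=1,i=3
  [6] ..##. => .  t=2,i=8
  [5] ..#.# => #  t=0,i=9
  [4] ..#.. => .  t=1,i=12
  [3] ...## => #  t=1,i=2
  [2] ...#. => .  t=0,i=8
  [1] ....# => #  t=0,i=7
  [0] ..... => #  t=1,i=0
  bits 00010101001100011011000100101011 = 355578155

355578155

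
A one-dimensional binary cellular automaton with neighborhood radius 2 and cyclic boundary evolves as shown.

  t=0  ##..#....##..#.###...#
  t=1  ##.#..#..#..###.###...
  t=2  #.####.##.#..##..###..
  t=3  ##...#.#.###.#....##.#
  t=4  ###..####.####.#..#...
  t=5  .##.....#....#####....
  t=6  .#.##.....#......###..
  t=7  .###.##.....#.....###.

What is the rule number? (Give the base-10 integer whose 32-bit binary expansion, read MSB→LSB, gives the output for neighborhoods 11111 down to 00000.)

896880224

  #####|.  b31=0 t=5,i=15
  ####.|.  b30=0 t=2,i=4
  ###.#|#  b29=1 t=1,i=14
  ###..|#  b28=1 t=0,i=1
  ##.##|.  b27=0 t=1,i=15
  ##.#.|#  b26=1 t=1,i=2
  ##..#|.  b25=0 t=0,i=2
  ##...|#  b24=1 t=0,i=18
  #.###|.  b23=0 t=0,i=15
  #.##.|#  b22=1 t=2,i=7
  #.#.#|#  b21=1 t=3,i=7
  #.#..|#  b20=1 t=1,i=3
  #..##|.  b19=0 t=1,i=11
  #..#.|#  b18=1 t=0,i=3
  #...#|.  b17=0 t=0,i=19
  #....|#  b16=1 t=0,i=6
  .####|.  b15=0 t=2,i=3
  .###.|#  b14=1 t=0,i=0
  .##.#|.  b13=0 t=1,i=1
  .##..|.  b12=0 t=0,i=10
  .#.##|#  b11=1 t=0,i=14
  .#.#.|#  b10=1 t=3,i=6
  .#..#|#  b9=1 t=1,i=4
  .#...|.  b8=0 t=0,i=5
  ..###|.  b7=0 t=0,i=21
  ..##.|#  b6=1 t=0,i=9
  ..#.#|#  b5=1 t=0,i=13
  ..#..|.  b4=0 t=0,i=4
  ...##|.  b3=0 t=0,i=8
  ...#.|.  b2=0 t=3,i=4
  ....#|.  b1=0 t=0,i=7
  .....|.  b0=0 t=5,i=5
  bits 00110101011101010100111001100000 = 896880224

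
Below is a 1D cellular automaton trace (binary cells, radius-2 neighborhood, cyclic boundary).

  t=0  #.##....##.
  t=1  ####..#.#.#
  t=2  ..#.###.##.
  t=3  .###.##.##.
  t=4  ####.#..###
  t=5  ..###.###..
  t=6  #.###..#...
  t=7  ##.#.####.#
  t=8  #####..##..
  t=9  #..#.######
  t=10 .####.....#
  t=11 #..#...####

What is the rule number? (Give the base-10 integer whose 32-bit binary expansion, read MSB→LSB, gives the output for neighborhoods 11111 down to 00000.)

1718377463

  [31] ##### => .  t=1,i=1
  [30] ####. => #  t=1,i=2
  [29] ###.# => #  t=2,i=6
  [28] ###.. => .  t=1,i=3
  [27] ##.## => .  t=2,i=7
  [26] ##.#. => #  t=0,i=10
  [25] ##..# => #  t=1,i=4
  [24] ##... => .  t=0,i=4
  [23] #.### => .  t=1,i=10
  [22] #.##. => #  t=0,i=2
  [21] #.#.# => #  t=0,i=0
  [20] #.#.. => .  t=4,i=5
  [19] #..## => #  t=3,i=0
  [18] #..#. => #  t=1,i=5
  [17] #...# => .  t=2,i=0
  [16] #.... => .  t=0,i=5
  [15] .#### => .  t=1,i=0
  [14] .###. => #  t=2,i=5
  [13] .##.# => .  t=0,i=9
  [12] .##.. => #  t=0,i=3
  [11] .#.## => #  t=0,i=1
  [10] .#.#. => .  t=1,i=7
  [9] .#..# => #  t=4,i=6
  [8] .#... => #  t=6,i=8
  [7] ..### => #  t=3,i=1
  [6] ..##. => #  t=0,i=8
  [5] ..#.# => #  t=1,i=6
  [4] ..#.. => #  t=6,i=7
  [3] ...## => .  t=0,i=7
  [2] ...#. => #  t=2,i=1
  [1] ....# => #  t=0,i=6
  [0] ..... => #  t=10,i=7
  bits 01100110011011000101101111110111 = 1718377463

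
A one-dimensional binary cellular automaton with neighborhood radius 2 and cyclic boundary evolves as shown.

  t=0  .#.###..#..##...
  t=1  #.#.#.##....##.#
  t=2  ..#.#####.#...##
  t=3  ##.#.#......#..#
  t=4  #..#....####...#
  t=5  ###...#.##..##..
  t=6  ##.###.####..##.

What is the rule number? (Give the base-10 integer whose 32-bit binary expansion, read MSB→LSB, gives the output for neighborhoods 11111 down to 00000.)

191289479

  [31] ##### => .  t=2,i=6
  [30] ####. => .  t=2,i=7
  [29] ###.# => .  t=2,i=8
  [28] ###.. => .  t=0,i=5
  [27] ##.## => #  t=1,i=14
  [26] ##.#. => .  t=1,i=1
  [25] ##..# => #  t=0,i=6
  [24] ##... => #  t=0,i=13
  [23] #.### => .  t=0,i=3
  [22] #.##. => #  t=1,i=6
  [21] #.#.# => #  t=1,i=2
  [20] #.#.. => .  t=2,i=10
  [19] #..## => .  t=0,i=10
  [18] #..#. => #  t=0,i=7
  [17] #...# => #  t=2,i=12
  [16] #.... => .  t=0,i=14
  [15] .#### => #  t=2,i=5
  [14] .###. => #  t=0,i=4
  [13] .##.# => .  t=1,i=0
  [12] .##.. => #  t=0,i=12
  [11] .#.## => #  t=0,i=2
  [10] .#.#. => .  t=1,i=3
  [9] .#..# => .  t=0,i=9
  [8] .#... => .  t=2,i=11
  [7] ..### => #  t=3,i=15
  [6] ..##. => .  t=0,i=11
  [5] ..#.# => .  t=0,i=1
  [4] ..#.. => .  t=0,i=8
  [3] ...## => .  t=1,i=11
  [2] ...#. => #  t=0,i=0
  [1] ....# => #  t=0,i=15
  [0] ..... => #  t=3,i=8
  bits 00001011011001101101100010000111 = 191289479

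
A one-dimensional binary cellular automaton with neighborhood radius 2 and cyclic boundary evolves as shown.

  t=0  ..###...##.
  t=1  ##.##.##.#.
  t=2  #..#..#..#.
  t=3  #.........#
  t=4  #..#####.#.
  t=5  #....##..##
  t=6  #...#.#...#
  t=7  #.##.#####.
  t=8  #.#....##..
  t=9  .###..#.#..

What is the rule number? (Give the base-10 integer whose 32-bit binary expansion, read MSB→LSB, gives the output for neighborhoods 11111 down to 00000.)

3497153805

  [31] ##### => #  t=4,i=5
  [30] ####. => #  t=4,i=6
  [29] ###.# => .  t=4,i=7
  [28] ###.. => #  t=0,i=4
  [27] ##.## => .  t=1,i=2
  [26] ##.#. => .  t=1,i=8
  [25] ##..# => .  t=5,i=7
  [24] ##... => .  t=0,i=5
  [23] #.### => .  t=7,i=5
  [22] #.##. => #  t=1,i=0
  [21] #.#.# => #  t=1,i=9
  [20] #.#.. => #  t=2,i=0
  [19] #..## => .  t=4,i=2
  [18] #..#. => .  t=2,i=2
  [17] #...# => #  t=0,i=0
  [16] #.... => .  t=3,i=2
  [15] .#### => .  t=4,i=4
  [14] .###. => #  t=0,i=3
  [13] .##.# => .  t=1,i=1
  [12] .##.. => #  t=0,i=9
  [11] .#.## => .  t=1,i=10
  [10] .#.#. => #  t=2,i=10
  [9] .#..# => .  t=2,i=1
  [8] .#... => #  t=6,i=7
  [7] ..### => .  t=0,i=2
  [6] ..##. => .  t=0,i=8
  [5] ..#.# => .  t=2,i=9
  [4] ..#.. => .  t=2,i=3
  [3] ...## => #  t=0,i=1
  [2] ...#. => #  t=6,i=3
  [1] ....# => .  t=3,i=8
  [0] ..... => #  t=3,i=3
  bits 11010000011100100101010100001101 = 3497153805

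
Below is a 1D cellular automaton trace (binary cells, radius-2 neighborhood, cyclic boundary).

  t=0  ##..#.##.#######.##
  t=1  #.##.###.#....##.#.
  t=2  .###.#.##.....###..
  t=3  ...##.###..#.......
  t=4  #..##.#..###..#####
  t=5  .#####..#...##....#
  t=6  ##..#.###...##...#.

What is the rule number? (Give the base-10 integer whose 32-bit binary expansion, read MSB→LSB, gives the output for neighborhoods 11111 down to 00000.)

  [31] ##### => .  t=0,i=11
  [30] ####. => #  t=0,i=0
  [29] ###.# => #  t=0,i=15
  [28] ###.. => .  t=0,i=1
  [27] ##.## => .  t=0,i=8
  [26] ##.#. => #  t=1,i=8
  [25] ##..# => #  t=0,i=2
  [24] ##... => .  t=2,i=9
  [23] #.### => #  t=0,i=9
  [22] #.##. => #  t=0,i=6
  [21] #.#.# => .  t=1,i=0
  [20] #.#.. => .  t=1,i=9
  [19] #..## => #  t=4,i=2
  [18] #..#. => #  t=0,i=3
  [17] #...# => .  t=2,i=18
  [16] #.... => .  t=1,i=11
  [15] .#### => .  t=0,i=10
  [14] .###. => .  t=1,i=6
  [13] .##.# => #  t=0,i=7
  [12] .##.. => #  t=2,i=8
  [11] .#.## => #  t=0,i=5
  [10] .#.#. => .  t=1,i=18
  [9] .#..# => .  t=4,i=7
  [8] .#... => .  t=1,i=10
  [7] ..### => .  t=2,i=1
  [6] ..##. => #  t=1,i=14
  [5] ..#.# => .  t=0,i=4
  [4] ..#.. => #  t=3,i=11
  [3] ...## => .  t=1,i=13
  [2] ...#. => #  t=5,i=17
  [1] ....# => .  t=1,i=12
  [0] ..... => #  t=2,i=11
  bits 01100110110011000011100001010101 = 1724659797

1724659797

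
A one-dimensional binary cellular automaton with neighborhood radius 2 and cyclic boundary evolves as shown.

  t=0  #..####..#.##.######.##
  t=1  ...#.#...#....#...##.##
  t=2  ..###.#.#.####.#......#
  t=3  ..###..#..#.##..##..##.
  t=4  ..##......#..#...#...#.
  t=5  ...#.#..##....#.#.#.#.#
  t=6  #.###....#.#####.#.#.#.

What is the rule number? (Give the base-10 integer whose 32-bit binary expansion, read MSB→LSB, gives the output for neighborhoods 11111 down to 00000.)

1619088806

  nb #####: next=.  (t=0,i=16, bit31=0)
  nb ####.: next=#  (t=0,i=5, bit30=1)
  nb ###.#: next=#  (t=0,i=19, bit29=1)
  nb ###..: next=.  (t=0,i=0, bit28=0)
  nb ##.##: next=.  (t=0,i=13, bit27=0)
  nb ##.#.: next=.  (t=2,i=5, bit26=0)
  nb ##..#: next=.  (t=0,i=1, bit25=0)
  nb ##...: next=.  (t=1,i=0, bit24=0)
  nb #.###: next=#  (t=0,i=14, bit23=1)
  nb #.##.: next=.  (t=0,i=11, bit22=0)
  nb #.#.#: next=.  (t=2,i=6, bit21=0)
  nb #.#..: next=.  (t=1,i=5, bit20=0)
  nb #..##: next=.  (t=0,i=2, bit19=0)
  nb #..#.: next=.  (t=0,i=8, bit18=0)
  nb #...#: next=.  (t=1,i=1, bit17=0)
  nb #....: next=#  (t=1,i=11, bit16=1)
  nb .####: next=.  (t=0,i=4, bit15=0)
  nb .###.: next=#  (t=0,i=22, bit14=1)
  nb .##.#: next=.  (t=0,i=12, bit13=0)
  nb .##..: next=#  (t=1,i=22, bit12=1)
  nb .#.##: next=.  (t=0,i=10, bit11=0)
  nb .#.#.: next=#  (t=1,i=4, bit10=1)
  nb .#..#: next=.  (t=2,i=0, bit9=0)
  nb .#...: next=#  (t=1,i=6, bit8=1)
  nb ..###: next=#  (t=0,i=3, bit7=1)
  nb ..##.: next=.  (t=1,i=18, bit6=0)
  nb ..#.#: next=#  (t=0,i=9, bit5=1)
  nb ..#..: next=.  (t=1,i=9, bit4=0)
  nb ...##: next=.  (t=1,i=17, bit3=0)
  nb ...#.: next=#  (t=1,i=2, bit2=1)
  nb ....#: next=#  (t=1,i=12, bit1=1)
  nb .....: next=.  (t=2,i=18, bit0=0)
  bits 01100000100000010101010110100110 = 1619088806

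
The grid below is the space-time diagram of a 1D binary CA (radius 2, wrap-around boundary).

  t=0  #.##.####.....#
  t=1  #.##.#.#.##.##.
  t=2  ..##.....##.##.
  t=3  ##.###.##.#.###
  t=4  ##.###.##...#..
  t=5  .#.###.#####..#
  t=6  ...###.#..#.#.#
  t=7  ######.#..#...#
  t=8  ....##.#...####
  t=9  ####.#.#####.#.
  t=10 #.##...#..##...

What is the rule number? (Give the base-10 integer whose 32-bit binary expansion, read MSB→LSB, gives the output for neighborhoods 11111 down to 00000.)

  ##### -> .   bit 31 = 0  t=3,i=14
  ####. -> #   bit 30 = 1  t=0,i=7
  ###.# -> #   bit 29 = 1  t=3,i=1
  ###.. -> .   bit 28 = 0  t=0,i=8
  ##.## -> .   bit 27 = 0  t=0,i=1
  ##.#. -> .   bit 26 = 0  t=1,i=4
  ##..# -> #   bit 25 = 1  t=5,i=12
  ##... -> #   bit 24 = 1  t=0,i=9
  #.### -> #   bit 23 = 1  t=0,i=5
  #.##. -> #   bit 22 = 1  t=0,i=2
  #.#.# -> .   bit 21 = 0  t=1,i=0
  #.#.. -> #   bit 20 = 1  t=6,i=7
  #..## -> #   bit 19 = 1  t=4,i=14
  #..#. -> .   bit 18 = 0  t=5,i=13
  #...# -> #   bit 17 = 1  t=2,i=0
  #.... -> #   bit 16 = 1  t=0,i=10
  .#### -> .   bit 15 = 0  t=0,i=6
  .###. -> #   bit 14 = 1  t=3,i=4
  .##.# -> #   bit 13 = 1  t=0,i=0
  .##.. -> #   bit 12 = 1  t=2,i=3
  .#.## -> .   bit 11 = 0  t=1,i=1
  .#.#. -> .   bit 10 = 0  t=1,i=6
  .#..# -> .   bit 9 = 0  t=4,i=13
  .#... -> #   bit 8 = 1  t=6,i=0
  ..### -> #   bit 7 = 1  t=6,i=3
  ..##. -> .   bit 6 = 0  t=0,i=14
  ..#.# -> #   bit 5 = 1  t=5,i=14
  ..#.. -> .   bit 4 = 0  t=4,i=12
  ...## -> #   bit 3 = 1  t=0,i=13
  ...#. -> #   bit 2 = 1  t=4,i=11
  ....# -> #   bit 1 = 1  t=0,i=12
  ..... -> .   bit 0 = 0  t=0,i=11
  bits 01100011110110110111000110101110 = 1675325870

1675325870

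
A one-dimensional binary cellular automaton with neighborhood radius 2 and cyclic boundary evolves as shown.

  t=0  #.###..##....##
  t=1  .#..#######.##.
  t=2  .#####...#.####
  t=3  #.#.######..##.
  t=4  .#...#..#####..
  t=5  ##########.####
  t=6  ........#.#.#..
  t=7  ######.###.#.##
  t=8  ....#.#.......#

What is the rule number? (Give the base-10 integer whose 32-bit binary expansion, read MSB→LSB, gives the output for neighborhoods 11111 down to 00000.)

1531680765

  #####|.  b31=0 t=1,i=6
  ####.|#  b30=1 t=1,i=9
  ###.#|.  b29=0 t=0,i=0
  ###..|#  b28=1 t=0,i=4
  ##.##|#  b27=1 t=0,i=1
  ##.#.|.  b26=0 t=3,i=14
  ##..#|#  b25=1 t=0,i=5
  ##...|#  b24=1 t=0,i=9
  #.###|.  b23=0 t=0,i=2
  #.##.|#  b22=1 t=1,i=12
  #.#.#|.  b21=0 t=3,i=0
  #.#..|.  b20=0 t=6,i=12
  #..##|#  b19=1 t=0,i=6
  #..#.|.  b18=0 t=1,i=0
  #...#|#  b17=1 t=2,i=7
  #....|#  b16=1 t=0,i=10
  .####|#  b15=1 t=1,i=5
  .###.|.  b14=0 t=0,i=3
  .##.#|.  b13=0 t=3,i=13
  .##..|#  b12=1 t=0,i=8
  .#.##|.  b11=0 t=2,i=10
  .#.#.|#  b10=1 t=3,i=1
  .#..#|#  b9=1 t=1,i=2
  .#...|#  b8=1 t=4,i=2
  ..###|#  b7=1 t=0,i=13
  ..##.|#  b6=1 t=0,i=7
  ..#.#|#  b5=1 t=2,i=9
  ..#..|#  b4=1 t=1,i=1
  ...##|#  b3=1 t=0,i=12
  ...#.|#  b2=1 t=2,i=8
  ....#|.  b1=0 t=0,i=11
  .....|#  b0=1 t=6,i=0
  bits 01011011010010111001011111111101 = 1531680765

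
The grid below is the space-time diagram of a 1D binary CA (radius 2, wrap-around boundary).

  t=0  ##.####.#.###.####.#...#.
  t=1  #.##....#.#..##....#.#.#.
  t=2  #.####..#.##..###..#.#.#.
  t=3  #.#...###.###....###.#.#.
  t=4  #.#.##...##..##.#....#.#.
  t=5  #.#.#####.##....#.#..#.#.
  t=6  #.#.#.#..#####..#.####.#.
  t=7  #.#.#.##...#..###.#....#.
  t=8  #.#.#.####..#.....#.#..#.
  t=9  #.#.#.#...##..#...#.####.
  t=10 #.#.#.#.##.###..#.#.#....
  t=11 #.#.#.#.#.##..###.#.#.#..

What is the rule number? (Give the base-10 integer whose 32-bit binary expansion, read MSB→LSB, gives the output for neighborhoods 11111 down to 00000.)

2348225064

  [31] ##### => #  t=5,i=6
  [30] ####. => .  t=0,i=5
  [29] ###.# => .  t=0,i=6
  [28] ###.. => .  t=2,i=5
  [27] ##.## => #  t=0,i=2
  [26] ##.#. => .  t=0,i=7
  [25] ##..# => #  t=2,i=6
  [24] ##... => #  t=1,i=4
  [23] #.### => #  t=0,i=3
  [22] #.##. => #  t=0,i=0
  [21] #.#.# => #  t=0,i=8
  [20] #.#.. => #  t=0,i=19
  [19] #..## => .  t=1,i=12
  [18] #..#. => #  t=2,i=7
  [17] #...# => #  t=0,i=21
  [16] #.... => #  t=1,i=5
  [15] .#### => .  t=0,i=4
  [14] .###. => .  t=0,i=11
  [13] .##.# => .  t=0,i=1
  [12] .##.. => #  t=1,i=3
  [11] .#.## => .  t=0,i=9
  [10] .#.#. => .  t=1,i=9
  [9] .#..# => #  t=1,i=11
  [8] .#... => .  t=0,i=20
  [7] ..### => .  t=2,i=14
  [6] ..##. => .  t=1,i=13
  [5] ..#.# => #  t=0,i=23
  [4] ..#.. => .  t=7,i=11
  [3] ...## => #  t=3,i=5
  [2] ...#. => .  t=0,i=22
  [1] ....# => .  t=1,i=6
  [0] ..... => .  t=8,i=15
  bits 10001011111101110001001000101000 = 2348225064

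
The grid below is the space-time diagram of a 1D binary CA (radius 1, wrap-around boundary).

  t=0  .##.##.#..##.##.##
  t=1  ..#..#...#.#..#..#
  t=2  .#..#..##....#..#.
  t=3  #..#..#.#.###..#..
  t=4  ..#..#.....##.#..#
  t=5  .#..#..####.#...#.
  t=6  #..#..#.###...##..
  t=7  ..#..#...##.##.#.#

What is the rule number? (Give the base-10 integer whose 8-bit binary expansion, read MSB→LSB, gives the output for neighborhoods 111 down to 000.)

  nb ###: next=#  (t=3,i=11, bit7=1)
  nb ##.: next=#  (t=0,i=2, bit6=1)
  nb #.#: next=.  (t=0,i=0, bit5=0)
  nb #..: next=.  (t=0,i=8, bit4=0)
  nb .##: next=.  (t=0,i=1, bit3=0)
  nb .#.: next=.  (t=0,i=7, bit2=0)
  nb ..#: next=#  (t=0,i=9, bit1=1)
  nb ...: next=#  (t=1,i=7, bit0=1)
  bits 11000011 = 195

195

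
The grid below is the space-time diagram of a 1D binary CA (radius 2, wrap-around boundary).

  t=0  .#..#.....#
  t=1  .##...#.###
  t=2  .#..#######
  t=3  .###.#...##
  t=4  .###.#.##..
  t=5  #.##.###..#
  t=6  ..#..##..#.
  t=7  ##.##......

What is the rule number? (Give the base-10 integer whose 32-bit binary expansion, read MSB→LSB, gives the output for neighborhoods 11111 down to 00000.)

  ##### -> .   bit 31 = 0  t=2,i=6
  ####. -> #   bit 30 = 1  t=2,i=9
  ###.# -> #   bit 29 = 1  t=1,i=10
  ###.. -> .   bit 28 = 0  t=5,i=7
  ##.## -> .   bit 27 = 0  t=1,i=0
  ##.#. -> .   bit 26 = 0  t=2,i=0
  ##..# -> .   bit 25 = 0  t=5,i=8
  ##... -> .   bit 24 = 0  t=1,i=3
  #.### -> #   bit 23 = 1  t=1,i=8
  #.##. -> #   bit 22 = 1  t=1,i=1
  #.#.# -> #   bit 21 = 1  t=4,i=5
  #.#.. -> #   bit 20 = 1  t=0,i=1
  #..## -> #   bit 19 = 1  t=2,i=3
  #..#. -> .   bit 18 = 0  t=0,i=3
  #...# -> #   bit 17 = 1  t=1,i=4
  #.... -> #   bit 16 = 1  t=0,i=6
  .#### -> #   bit 15 = 1  t=2,i=5
  .###. -> #   bit 14 = 1  t=1,i=9
  .##.# -> .   bit 13 = 0  t=3,i=10
  .##.. -> .   bit 12 = 0  t=1,i=2
  .#.## -> #   bit 11 = 1  t=1,i=7
  .#.#. -> .   bit 10 = 0  t=0,i=0
  .#..# -> #   bit 9 = 1  t=0,i=2
  .#... -> .   bit 8 = 0  t=0,i=5
  ..### -> .   bit 7 = 0  t=2,i=4
  ..##. -> .   bit 6 = 0  t=3,i=9
  ..#.# -> #   bit 5 = 1  t=0,i=10
  ..#.. -> .   bit 4 = 0  t=0,i=4
  ...## -> #   bit 3 = 1  t=3,i=8
  ...#. -> #   bit 2 = 1  t=0,i=9
  ....# -> #   bit 1 = 1  t=0,i=8
  ..... -> .   bit 0 = 0  t=0,i=7
  bits 01100000111110111100101000101110 = 1627114030

1627114030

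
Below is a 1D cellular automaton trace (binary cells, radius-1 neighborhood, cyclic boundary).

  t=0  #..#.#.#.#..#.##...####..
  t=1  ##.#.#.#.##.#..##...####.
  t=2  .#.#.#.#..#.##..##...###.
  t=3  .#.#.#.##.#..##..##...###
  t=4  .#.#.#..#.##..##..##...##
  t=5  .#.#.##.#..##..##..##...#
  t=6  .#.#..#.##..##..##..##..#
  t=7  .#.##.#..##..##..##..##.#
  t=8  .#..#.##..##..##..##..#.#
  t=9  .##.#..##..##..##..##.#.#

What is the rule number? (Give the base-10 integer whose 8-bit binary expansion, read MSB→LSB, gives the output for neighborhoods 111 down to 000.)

  ###|#  b7=1 t=0,i=20
  ##.|#  b6=1 t=0,i=15
  #.#|.  b5=0 t=0,i=4
  #..|#  b4=1 t=0,i=1
  .##|.  b3=0 t=0,i=14
  .#.|#  b2=1 t=0,i=0
  ..#|.  b1=0 t=0,i=2
  ...|.  b0=0 t=0,i=17
  bits 11010100 = 212

212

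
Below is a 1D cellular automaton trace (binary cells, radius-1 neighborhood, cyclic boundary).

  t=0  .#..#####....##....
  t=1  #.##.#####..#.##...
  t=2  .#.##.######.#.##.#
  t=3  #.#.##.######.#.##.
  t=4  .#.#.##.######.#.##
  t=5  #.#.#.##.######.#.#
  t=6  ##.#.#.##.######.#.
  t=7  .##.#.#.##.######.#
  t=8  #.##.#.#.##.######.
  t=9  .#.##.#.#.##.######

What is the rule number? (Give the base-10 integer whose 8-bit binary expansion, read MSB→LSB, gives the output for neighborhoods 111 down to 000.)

242

  [7] ### => #  t=0,i=5
  [6] ##. => #  t=0,i=8
  [5] #.# => #  t=1,i=1
  [4] #.. => #  t=0,i=2
  [3] .## => .  t=0,i=4
  [2] .#. => .  t=0,i=1
  [1] ..# => #  t=0,i=0
  [0] ... => .  t=0,i=10
  bits 11110010 = 242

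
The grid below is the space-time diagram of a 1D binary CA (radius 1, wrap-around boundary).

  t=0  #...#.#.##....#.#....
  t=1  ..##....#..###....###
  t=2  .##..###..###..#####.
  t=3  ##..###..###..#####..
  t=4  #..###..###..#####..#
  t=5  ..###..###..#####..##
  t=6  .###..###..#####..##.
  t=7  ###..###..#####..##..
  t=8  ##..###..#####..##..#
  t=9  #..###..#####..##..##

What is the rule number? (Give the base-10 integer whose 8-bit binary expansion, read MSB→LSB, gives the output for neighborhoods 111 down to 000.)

  [7] ### => #  t=1,i=12
  [6] ##. => .  t=0,i=9
  [5] #.# => .  t=0,i=5
  [4] #.. => .  t=0,i=1
  [3] .## => #  t=0,i=8
  [2] .#. => .  t=0,i=0
  [1] ..# => #  t=0,i=3
  [0] ... => #  t=0,i=2
  bits 10001011 = 139

139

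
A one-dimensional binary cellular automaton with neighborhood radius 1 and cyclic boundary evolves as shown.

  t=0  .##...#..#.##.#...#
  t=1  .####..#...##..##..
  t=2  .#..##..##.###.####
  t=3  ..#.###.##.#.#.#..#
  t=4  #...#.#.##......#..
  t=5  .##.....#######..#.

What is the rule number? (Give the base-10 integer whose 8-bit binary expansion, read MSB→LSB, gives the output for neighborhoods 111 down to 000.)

  ### -> .   bit 7 = 0  t=1,i=2
  ##. -> #   bit 6 = 1  t=0,i=2
  #.# -> .   bit 5 = 0  t=0,i=0
  #.. -> #   bit 4 = 1  t=0,i=3
  .## -> #   bit 3 = 1  t=0,i=1
  .#. -> .   bit 2 = 0  t=0,i=6
  ..# -> .   bit 1 = 0  t=0,i=5
  ... -> #   bit 0 = 1  t=0,i=4
  bits 01011001 = 89

89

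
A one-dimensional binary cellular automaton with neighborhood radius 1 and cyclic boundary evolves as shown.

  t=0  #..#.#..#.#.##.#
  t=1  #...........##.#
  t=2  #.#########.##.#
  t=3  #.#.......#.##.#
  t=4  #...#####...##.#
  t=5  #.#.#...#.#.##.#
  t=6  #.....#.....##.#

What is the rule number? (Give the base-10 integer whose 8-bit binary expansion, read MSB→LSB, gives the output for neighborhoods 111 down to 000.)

73

  nb ###: next=.  (t=2,i=3, bit7=0)
  nb ##.: next=#  (t=0,i=0, bit6=1)
  nb #.#: next=.  (t=0,i=4, bit5=0)
  nb #..: next=.  (t=0,i=1, bit4=0)
  nb .##: next=#  (t=0,i=12, bit3=1)
  nb .#.: next=.  (t=0,i=3, bit2=0)
  nb ..#: next=.  (t=0,i=2, bit1=0)
  nb ...: next=#  (t=1,i=2, bit0=1)
  bits 01001001 = 73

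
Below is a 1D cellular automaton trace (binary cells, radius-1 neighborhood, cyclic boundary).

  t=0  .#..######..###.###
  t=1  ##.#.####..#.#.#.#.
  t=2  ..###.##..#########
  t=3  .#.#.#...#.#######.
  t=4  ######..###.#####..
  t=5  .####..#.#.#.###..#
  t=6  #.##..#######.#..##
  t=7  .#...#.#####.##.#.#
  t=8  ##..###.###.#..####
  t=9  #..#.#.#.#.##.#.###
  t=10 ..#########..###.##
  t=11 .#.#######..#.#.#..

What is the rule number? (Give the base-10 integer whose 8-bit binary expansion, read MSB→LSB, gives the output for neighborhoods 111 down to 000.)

  nb ###: next=#  (t=0,i=5, bit7=1)
  nb ##.: next=.  (t=0,i=9, bit6=0)
  nb #.#: next=#  (t=0,i=0, bit5=1)
  nb #..: next=.  (t=0,i=2, bit4=0)
  nb .##: next=.  (t=0,i=4, bit3=0)
  nb .#.: next=#  (t=0,i=1, bit2=1)
  nb ..#: next=#  (t=0,i=3, bit1=1)
  nb ...: next=.  (t=3,i=7, bit0=0)
  bits 10100110 = 166

166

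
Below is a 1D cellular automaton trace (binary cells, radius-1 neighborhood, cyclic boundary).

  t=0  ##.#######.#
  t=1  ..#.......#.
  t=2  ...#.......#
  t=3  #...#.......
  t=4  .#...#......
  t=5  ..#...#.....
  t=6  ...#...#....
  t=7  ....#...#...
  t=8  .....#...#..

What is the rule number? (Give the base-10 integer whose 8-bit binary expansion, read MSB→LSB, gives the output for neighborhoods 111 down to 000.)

48

  ###|.  b7=0 t=0,i=0
  ##.|.  b6=0 t=0,i=1
  #.#|#  b5=1 t=0,i=2
  #..|#  b4=1 t=1,i=3
  .##|.  b3=0 t=0,i=3
  .#.|.  b2=0 t=1,i=2
  ..#|.  b1=0 t=1,i=1
  ...|.  b0=0 t=1,i=0
  bits 00110000 = 48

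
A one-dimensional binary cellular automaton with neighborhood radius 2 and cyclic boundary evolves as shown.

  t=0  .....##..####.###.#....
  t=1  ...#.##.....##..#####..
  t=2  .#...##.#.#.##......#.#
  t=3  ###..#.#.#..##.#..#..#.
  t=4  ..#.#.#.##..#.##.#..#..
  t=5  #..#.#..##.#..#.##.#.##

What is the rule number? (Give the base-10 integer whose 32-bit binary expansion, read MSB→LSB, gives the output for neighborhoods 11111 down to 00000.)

1012208962

  [31] ##### => .  t=1,i=18
  [30] ####. => .  t=0,i=11
  [29] ###.# => #  t=0,i=12
  [28] ###.. => #  t=1,i=20
  [27] ##.## => #  t=0,i=13
  [26] ##.#. => #  t=0,i=17
  [25] ##..# => .  t=0,i=7
  [24] ##... => .  t=1,i=7
  [23] #.### => .  t=0,i=14
  [22] #.##. => #  t=1,i=5
  [21] #.#.# => .  t=2,i=8
  [20] #.#.. => #  t=0,i=18
  [19] #..## => .  t=0,i=8
  [18] #..#. => #  t=3,i=4
  [17] #...# => .  t=2,i=3
  [16] #.... => #  t=0,i=20
  [15] .#### => .  t=0,i=10
  [14] .###. => .  t=0,i=15
  [13] .##.# => .  t=2,i=6
  [12] .##.. => #  t=0,i=6
  [11] .#.## => .  t=1,i=4
  [10] .#.#. => #  t=2,i=0
  [9] .#..# => .  t=3,i=10
  [8] .#... => #  t=0,i=19
  [7] ..### => .  t=0,i=9
  [6] ..##. => #  t=0,i=5
  [5] ..#.# => .  t=1,i=3
  [4] ..#.. => .  t=3,i=18
  [3] ...## => .  t=0,i=4
  [2] ...#. => .  t=1,i=2
  [1] ....# => #  t=0,i=3
  [0] ..... => .  t=0,i=0
  bits 00111100010101010001010101000010 = 1012208962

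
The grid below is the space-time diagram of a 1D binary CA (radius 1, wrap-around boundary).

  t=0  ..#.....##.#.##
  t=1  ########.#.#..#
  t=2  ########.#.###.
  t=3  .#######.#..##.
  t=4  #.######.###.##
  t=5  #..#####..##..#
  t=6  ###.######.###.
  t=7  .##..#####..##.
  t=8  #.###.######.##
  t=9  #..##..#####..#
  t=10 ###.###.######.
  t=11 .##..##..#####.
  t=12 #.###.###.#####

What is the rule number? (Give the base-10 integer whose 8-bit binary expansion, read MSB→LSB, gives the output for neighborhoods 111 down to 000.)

  [7] ### => #  t=1,i=0
  [6] ##. => #  t=0,i=9
  [5] #.# => .  t=0,i=10
  [4] #.. => #  t=0,i=0
  [3] .## => .  t=0,i=8
  [2] .#. => #  t=0,i=2
  [1] ..# => #  t=0,i=1
  [0] ... => #  t=0,i=4
  bits 11010111 = 215

215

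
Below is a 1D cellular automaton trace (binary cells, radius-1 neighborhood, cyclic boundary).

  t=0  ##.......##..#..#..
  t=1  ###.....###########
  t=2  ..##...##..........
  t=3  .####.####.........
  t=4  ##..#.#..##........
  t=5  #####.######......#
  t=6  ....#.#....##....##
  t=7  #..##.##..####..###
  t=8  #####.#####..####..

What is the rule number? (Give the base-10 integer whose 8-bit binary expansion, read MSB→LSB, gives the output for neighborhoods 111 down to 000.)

  nb ###: next=.  (t=1,i=0, bit7=0)
  nb ##.: next=#  (t=0,i=1, bit6=1)
  nb #.#: next=.  (t=3,i=5, bit5=0)
  nb #..: next=#  (t=0,i=2, bit4=1)
  nb .##: next=#  (t=0,i=0, bit3=1)
  nb .#.: next=#  (t=0,i=13, bit2=1)
  nb ..#: next=#  (t=0,i=8, bit1=1)
  nb ...: next=.  (t=0,i=3, bit0=0)
  bits 01011110 = 94

94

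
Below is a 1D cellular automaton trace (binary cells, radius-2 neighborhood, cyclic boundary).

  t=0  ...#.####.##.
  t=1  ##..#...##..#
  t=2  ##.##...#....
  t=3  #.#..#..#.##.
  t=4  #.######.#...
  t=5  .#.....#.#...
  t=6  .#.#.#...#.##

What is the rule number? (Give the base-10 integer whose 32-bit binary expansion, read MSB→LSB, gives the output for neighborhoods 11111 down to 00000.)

  [31] ##### => .  t=4,i=4
  [30] ####. => .  t=0,i=7
  [29] ###.# => #  t=0,i=8
  [28] ###.. => #  t=1,i=1
  [27] ##.## => #  t=0,i=9
  [26] ##.#. => .  t=3,i=12
  [25] ##..# => .  t=1,i=2
  [24] ##... => #  t=0,i=12
  [23] #.### => .  t=0,i=5
  [22] #.##. => .  t=0,i=10
  [21] #.#.# => #  t=3,i=0
  [20] #.#.. => #  t=3,i=2
  [19] #..## => .  t=1,i=11
  [18] #..#. => #  t=1,i=3
  [17] #...# => .  t=1,i=6
  [16] #.... => #  t=0,i=0
  [15] .#### => .  t=0,i=6
  [14] .###. => #  t=1,i=0
  [13] .##.# => .  t=2,i=1
  [12] .##.. => .  t=0,i=11
  [11] .#.## => #  t=0,i=4
  [10] .#.#. => .  t=3,i=1
  [9] .#..# => #  t=3,i=3
  [8] .#... => .  t=1,i=5
  [7] ..### => .  t=1,i=12
  [6] ..##. => #  t=1,i=8
  [5] ..#.# => .  t=0,i=3
  [4] ..#.. => #  t=1,i=4
  [3] ...## => .  t=1,i=7
  [2] ...#. => .  t=0,i=2
  [1] ....# => #  t=0,i=1
  [0] ..... => .  t=5,i=4
  bits 00111001001101010100101001010010 = 959793746

959793746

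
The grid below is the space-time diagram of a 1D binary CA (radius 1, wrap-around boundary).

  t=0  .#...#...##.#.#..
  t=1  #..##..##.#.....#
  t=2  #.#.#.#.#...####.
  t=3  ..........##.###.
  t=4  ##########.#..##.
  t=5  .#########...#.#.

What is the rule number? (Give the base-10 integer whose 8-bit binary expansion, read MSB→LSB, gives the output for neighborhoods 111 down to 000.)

  [7] ### => #  t=2,i=13
  [6] ##. => #  t=0,i=10
  [5] #.# => .  t=0,i=11
  [4] #.. => .  t=0,i=2
  [3] .## => .  t=0,i=9
  [2] .#. => .  t=0,i=1
  [1] ..# => #  t=0,i=0
  [0] ... => #  t=0,i=3
  bits 11000011 = 195

195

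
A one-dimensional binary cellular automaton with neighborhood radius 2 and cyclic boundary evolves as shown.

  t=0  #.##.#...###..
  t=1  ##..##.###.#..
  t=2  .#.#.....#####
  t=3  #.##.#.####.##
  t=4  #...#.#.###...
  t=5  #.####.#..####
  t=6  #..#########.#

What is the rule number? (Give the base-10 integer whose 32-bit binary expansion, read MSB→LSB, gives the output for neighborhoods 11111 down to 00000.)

  ##### -> .   bit 31 = 0  t=2,i=11
  ####. -> #   bit 30 = 1  t=2,i=12
  ###.# -> #   bit 29 = 1  t=1,i=9
  ###.. -> #   bit 28 = 1  t=0,i=11
  ##.## -> .   bit 27 = 0  t=1,i=6
  ##.#. -> #   bit 26 = 1  t=0,i=4
  ##..# -> .   bit 25 = 0  t=0,i=12
  ##... -> #   bit 24 = 1  t=4,i=11
  #.### -> .   bit 23 = 0  t=1,i=7
  #.##. -> .   bit 22 = 0  t=0,i=2
  #.#.# -> .   bit 21 = 0  t=2,i=1
  #.#.. -> #   bit 20 = 1  t=0,i=5
  #..## -> #   bit 19 = 1  t=1,i=3
  #..#. -> .   bit 18 = 0  t=0,i=13
  #...# -> #   bit 17 = 1  t=0,i=7
  #.... -> #   bit 16 = 1  t=2,i=5
  .#### -> #   bit 15 = 1  t=2,i=10
  .###. -> .   bit 14 = 0  t=0,i=10
  .##.# -> .   bit 13 = 0  t=0,i=3
  .##.. -> #   bit 12 = 1  t=1,i=1
  .#.## -> #   bit 11 = 1  t=0,i=1
  .#.#. -> #   bit 10 = 1  t=2,i=2
  .#..# -> #   bit 9 = 1  t=1,i=12
  .#... -> .   bit 8 = 0  t=0,i=6
  ..### -> #   bit 7 = 1  t=0,i=9
  ..##. -> .   bit 6 = 0  t=1,i=0
  ..#.# -> #   bit 5 = 1  t=0,i=0
  ..#.. -> #   bit 4 = 1  t=4,i=0
  ...## -> #   bit 3 = 1  t=0,i=8
  ...#. -> #   bit 2 = 1  t=4,i=3
  ....# -> #   bit 1 = 1  t=2,i=7
  ..... -> .   bit 0 = 0  t=2,i=6
  bits 01110101000110111001111010111110 = 1964744382

1964744382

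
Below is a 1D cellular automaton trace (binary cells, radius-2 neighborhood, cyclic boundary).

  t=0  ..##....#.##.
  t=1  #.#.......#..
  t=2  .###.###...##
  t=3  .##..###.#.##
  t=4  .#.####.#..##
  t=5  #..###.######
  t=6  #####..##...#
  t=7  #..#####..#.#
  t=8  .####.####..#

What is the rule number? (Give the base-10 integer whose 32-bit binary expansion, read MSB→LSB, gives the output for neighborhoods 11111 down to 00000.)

  nb #####: next=.  (t=5,i=9, bit31=0)
  nb ####.: next=#  (t=4,i=5, bit30=1)
  nb ###.#: next=.  (t=2,i=3, bit29=0)
  nb ###..: next=#  (t=2,i=7, bit28=1)
  nb ##.##: next=.  (t=2,i=0, bit27=0)
  nb ##.#.: next=#  (t=3,i=8, bit26=1)
  nb ##..#: next=#  (t=3,i=3, bit25=1)
  nb ##...: next=.  (t=0,i=4, bit24=0)
  nb #.###: next=#  (t=2,i=1, bit23=1)
  nb #.##.: next=#  (t=0,i=10, bit22=1)
  nb #.#.#: next=.  (t=3,i=9, bit21=0)
  nb #.#..: next=#  (t=1,i=2, bit20=1)
  nb #..##: next=#  (t=3,i=4, bit19=1)
  nb #..#.: next=#  (t=1,i=12, bit18=1)
  nb #...#: next=#  (t=0,i=0, bit17=1)
  nb #....: next=.  (t=0,i=5, bit16=0)
  nb .####: next=#  (t=4,i=4, bit15=1)
  nb .###.: next=#  (t=2,i=2, bit14=1)
  nb .##.#: next=#  (t=2,i=12, bit13=1)
  nb .##..: next=.  (t=0,i=3, bit12=0)
  nb .#.##: next=.  (t=0,i=9, bit11=0)
  nb .#.#.: next=#  (t=1,i=1, bit10=1)
  nb .#..#: next=#  (t=1,i=11, bit9=1)
  nb .#...: next=#  (t=1,i=3, bit8=1)
  nb ..###: next=#  (t=3,i=5, bit7=1)
  nb ..##.: next=#  (t=0,i=2, bit6=1)
  nb ..#.#: next=.  (t=0,i=8, bit5=0)
  nb ..#..: next=.  (t=1,i=10, bit4=0)
  nb ...##: next=.  (t=0,i=1, bit3=0)
  nb ...#.: next=.  (t=0,i=7, bit2=0)
  nb ....#: next=.  (t=0,i=6, bit1=0)
  nb .....: next=#  (t=1,i=5, bit0=1)
  bits 01010110110111101110011111000001 = 1457448897

1457448897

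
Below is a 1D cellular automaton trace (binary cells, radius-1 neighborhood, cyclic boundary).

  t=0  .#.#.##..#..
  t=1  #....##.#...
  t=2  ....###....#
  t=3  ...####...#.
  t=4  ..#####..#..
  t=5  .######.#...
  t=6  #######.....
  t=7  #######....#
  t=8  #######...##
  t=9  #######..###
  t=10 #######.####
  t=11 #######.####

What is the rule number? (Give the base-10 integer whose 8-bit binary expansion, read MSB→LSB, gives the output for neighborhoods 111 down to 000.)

202

  ### -> #   bit 7 = 1  t=2,i=5
  ##. -> #   bit 6 = 1  t=0,i=6
  #.# -> .   bit 5 = 0  t=0,i=2
  #.. -> .   bit 4 = 0  t=0,i=7
  .## -> #   bit 3 = 1  t=0,i=5
  .#. -> .   bit 2 = 0  t=0,i=1
  ..# -> #   bit 1 = 1  t=0,i=0
  ... -> .   bit 0 = 0  t=0,i=11
  bits 11001010 = 202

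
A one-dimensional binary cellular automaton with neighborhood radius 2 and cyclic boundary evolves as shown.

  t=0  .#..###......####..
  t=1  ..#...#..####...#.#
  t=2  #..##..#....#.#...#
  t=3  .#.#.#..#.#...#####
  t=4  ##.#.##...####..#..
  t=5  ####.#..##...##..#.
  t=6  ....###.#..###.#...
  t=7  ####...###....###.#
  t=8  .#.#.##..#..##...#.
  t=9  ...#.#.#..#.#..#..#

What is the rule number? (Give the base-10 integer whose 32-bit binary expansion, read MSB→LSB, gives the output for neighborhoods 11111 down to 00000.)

2658280267

  ##### -> #   bit 31 = 1  t=3,i=16
  ####. -> .   bit 30 = 0  t=0,i=15
  ###.# -> .   bit 29 = 0  t=3,i=18
  ###.. -> #   bit 28 = 1  t=0,i=6
  ##.## -> #   bit 27 = 1  t=7,i=17
  ##.#. -> #   bit 26 = 1  t=3,i=0
  ##..# -> #   bit 25 = 1  t=2,i=1
  ##... -> .   bit 24 = 0  t=0,i=7
  #.### -> .   bit 23 = 0  t=5,i=0
  #.##. -> #   bit 22 = 1  t=4,i=5
  #.#.# -> #   bit 21 = 1  t=3,i=1
  #.#.. -> #   bit 20 = 1  t=1,i=18
  #..## -> .   bit 19 = 0  t=0,i=3
  #..#. -> .   bit 18 = 0  t=1,i=1
  #...# -> #   bit 17 = 1  t=0,i=18
  #.... -> .   bit 16 = 0  t=0,i=8
  .#### -> .   bit 15 = 0  t=0,i=14
  .###. -> .   bit 14 = 0  t=0,i=5
  .##.# -> #   bit 13 = 1  t=4,i=1
  .##.. -> .   bit 12 = 0  t=2,i=0
  .#.## -> .   bit 11 = 0  t=4,i=4
  .#.#. -> .   bit 10 = 0  t=1,i=17
  .#..# -> #   bit 9 = 1  t=0,i=2
  .#... -> #   bit 8 = 1  t=1,i=3
  ..### -> .   bit 7 = 0  t=0,i=4
  ..##. -> #   bit 6 = 1  t=2,i=3
  ..#.# -> .   bit 5 = 0  t=1,i=16
  ..#.. -> .   bit 4 = 0  t=0,i=1
  ...## -> #   bit 3 = 1  t=0,i=12
  ...#. -> .   bit 2 = 0  t=0,i=0
  ....# -> #   bit 1 = 1  t=0,i=11
  ..... -> #   bit 0 = 1  t=0,i=9
  bits 10011110011100100010001101001011 = 2658280267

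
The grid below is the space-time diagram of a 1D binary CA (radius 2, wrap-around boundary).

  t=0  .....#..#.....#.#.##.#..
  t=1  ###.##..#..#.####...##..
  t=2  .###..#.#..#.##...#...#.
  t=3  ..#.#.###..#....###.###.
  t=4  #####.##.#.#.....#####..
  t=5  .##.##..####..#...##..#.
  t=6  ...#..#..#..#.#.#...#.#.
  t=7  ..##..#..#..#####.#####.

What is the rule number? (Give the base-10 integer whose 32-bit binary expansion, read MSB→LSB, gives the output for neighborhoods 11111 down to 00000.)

  nb #####: next=#  (t=4,i=2, bit31=1)
  nb ####.: next=.  (t=1,i=15, bit30=0)
  nb ###.#: next=#  (t=1,i=2, bit29=1)
  nb ###..: next=.  (t=1,i=16, bit28=0)
  nb ##.##: next=#  (t=1,i=3, bit27=1)
  nb ##.#.: next=#  (t=0,i=20, bit26=1)
  nb ##..#: next=#  (t=1,i=6, bit25=1)
  nb ##...: next=.  (t=1,i=17, bit24=0)
  nb #.###: next=#  (t=1,i=13, bit23=1)
  nb #.##.: next=.  (t=0,i=18, bit22=0)
  nb #.#.#: next=#  (t=0,i=16, bit21=1)
  nb #.#..: next=#  (t=0,i=21, bit20=1)
  nb #..##: next=.  (t=1,i=23, bit19=0)
  nb #..#.: next=.  (t=0,i=7, bit18=0)
  nb #...#: next=#  (t=1,i=18, bit17=1)
  nb #....: next=.  (t=0,i=10, bit16=0)
  nb .####: next=#  (t=1,i=14, bit15=1)
  nb .###.: next=#  (t=1,i=1, bit14=1)
  nb .##.#: next=.  (t=0,i=19, bit13=0)
  nb .##..: next=.  (t=1,i=5, bit12=0)
  nb .#.##: next=.  (t=0,i=17, bit11=0)
  nb .#.#.: next=#  (t=0,i=15, bit10=1)
  nb .#..#: next=.  (t=0,i=6, bit9=0)
  nb .#...: next=.  (t=0,i=9, bit8=0)
  nb ..###: next=.  (t=1,i=0, bit7=0)
  nb ..##.: next=.  (t=1,i=20, bit6=0)
  nb ..#.#: next=#  (t=0,i=14, bit5=1)
  nb ..#..: next=#  (t=0,i=5, bit4=1)
  nb ...##: next=.  (t=1,i=19, bit3=0)
  nb ...#.: next=#  (t=0,i=4, bit2=1)
  nb ....#: next=.  (t=0,i=3, bit1=0)
  nb .....: next=#  (t=0,i=0, bit0=1)
  bits 10101110101100101100010000110101 = 2930951221

2930951221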